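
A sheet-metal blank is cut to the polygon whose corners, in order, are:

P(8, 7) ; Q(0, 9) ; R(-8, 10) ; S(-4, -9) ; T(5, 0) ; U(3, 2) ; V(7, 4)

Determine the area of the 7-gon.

Apply Gauss's area formula: 2A = Σ (x_i·y_{i+1} − x_{i+1}·y_i), indices taken mod 7.
Σ = (72) + (72) + (112) + (45) + (10) + (-2) + (17) = 326
Area = |Σ|/2 = 163.

163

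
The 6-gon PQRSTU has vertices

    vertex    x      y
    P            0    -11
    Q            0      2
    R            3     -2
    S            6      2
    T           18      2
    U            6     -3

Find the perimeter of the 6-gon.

|PQ| = √((0)² + (13)²) = √169 = 13
|QR| = √((3)² + (-4)²) = √25 = 5
|RS| = √((3)² + (4)²) = √25 = 5
|ST| = √((12)² + (0)²) = √144 = 12
|TU| = √((-12)² + (-5)²) = √169 = 13
|UP| = √((-6)² + (-8)²) = √100 = 10
Perimeter = 13 + 5 + 5 + 12 + 13 + 10 = 58.

58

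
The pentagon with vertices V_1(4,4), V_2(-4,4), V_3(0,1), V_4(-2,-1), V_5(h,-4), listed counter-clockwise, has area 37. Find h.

Write out the shoelace sum; only the two edges meeting at V_5 involve h:
2·Area = [((-2)·(-4) − h·(-1)) + (h·4 − 4·(-4))] + 30
       = 5·h + 54 = 74
⇒ h = 4.

4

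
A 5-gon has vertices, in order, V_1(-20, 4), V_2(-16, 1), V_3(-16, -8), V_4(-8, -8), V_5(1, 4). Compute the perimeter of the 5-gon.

58

|V_1V_2| = √((4)² + (-3)²) = √25 = 5
|V_2V_3| = √((0)² + (-9)²) = √81 = 9
|V_3V_4| = √((8)² + (0)²) = √64 = 8
|V_4V_5| = √((9)² + (12)²) = √225 = 15
|V_5V_1| = √((-21)² + (0)²) = √441 = 21
Perimeter = 5 + 9 + 8 + 15 + 21 = 58.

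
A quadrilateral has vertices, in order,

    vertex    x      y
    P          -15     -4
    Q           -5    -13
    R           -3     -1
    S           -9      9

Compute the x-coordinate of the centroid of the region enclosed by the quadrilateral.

Apply the surveyor's formula. First the cross-terms c_i = x_i·y_{i+1} − x_{i+1}·y_i:
  175, -34, -36, 171  ⇒  2A = 276, A = 138.
Then Σ (x_i + x_{i+1})·c_i = -6900, so x̄ = -6900 / (6·138) = -25/3.

-25/3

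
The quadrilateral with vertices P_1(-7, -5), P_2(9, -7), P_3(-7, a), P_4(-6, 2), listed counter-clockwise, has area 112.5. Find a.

The doubled signed area Σ (x_i y_{i+1} − x_{i+1} y_i) is linear in a.
With a=0 it equals 75; the coefficient of a is 15 (from the two edges through P_3).
So 15·a + 75 = 2·112.5 = 225 ⇒ a = 10.

10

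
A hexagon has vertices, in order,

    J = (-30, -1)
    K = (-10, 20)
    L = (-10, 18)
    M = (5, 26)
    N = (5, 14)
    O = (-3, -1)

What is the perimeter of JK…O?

|JK| = √((20)² + (21)²) = √841 = 29
|KL| = √((0)² + (-2)²) = √4 = 2
|LM| = √((15)² + (8)²) = √289 = 17
|MN| = √((0)² + (-12)²) = √144 = 12
|NO| = √((-8)² + (-15)²) = √289 = 17
|OJ| = √((-27)² + (0)²) = √729 = 27
Perimeter = 29 + 2 + 17 + 12 + 17 + 27 = 104.

104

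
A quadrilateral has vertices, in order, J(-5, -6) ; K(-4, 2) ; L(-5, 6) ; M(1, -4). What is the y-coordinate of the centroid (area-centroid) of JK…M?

Apply the surveyor's formula. First the cross-terms c_i = x_i·y_{i+1} − x_{i+1}·y_i:
  -34, -14, 14, -26  ⇒  2A = -60, A = -30.
Then Σ (y_i + y_{i+1})·c_i = 312, so ȳ = 312 / (6·(-30)) = -26/15.

-26/15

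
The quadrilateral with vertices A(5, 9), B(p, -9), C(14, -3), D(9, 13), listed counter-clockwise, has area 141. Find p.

2

The doubled signed area Σ (x_i y_{i+1} − x_{i+1} y_i) is linear in p.
With p=0 it equals 306; the coefficient of p is -12 (from the two edges through B).
So -12·p + 306 = 2·141 = 282 ⇒ p = 2.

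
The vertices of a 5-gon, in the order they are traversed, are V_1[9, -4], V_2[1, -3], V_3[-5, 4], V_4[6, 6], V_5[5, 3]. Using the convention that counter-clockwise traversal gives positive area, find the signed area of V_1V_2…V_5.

-73.5

Apply the shoelace formula: 2A = Σ (x_i·y_{i+1} − x_{i+1}·y_i), indices taken mod 5.
Σ = (-23) + (-11) + (-54) + (-12) + (-47) = -147
Signed area = Σ/2 = -73.5 (negative ⇒ clockwise traversal).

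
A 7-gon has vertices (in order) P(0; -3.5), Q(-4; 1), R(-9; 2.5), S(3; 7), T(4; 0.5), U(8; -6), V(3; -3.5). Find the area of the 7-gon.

80.25

Apply the shoelace formula: 2A = Σ (x_i·y_{i+1} − x_{i+1}·y_i), indices taken mod 7.
Cross-terms: -14, -1, -70.5, -26.5, -28, -10, -10.5  ⇒  Σ = -160.5
Area = |Σ|/2 = 80.25.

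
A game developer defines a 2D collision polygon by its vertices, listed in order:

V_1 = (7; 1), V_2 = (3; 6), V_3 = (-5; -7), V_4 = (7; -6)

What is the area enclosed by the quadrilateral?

Apply the surveyor's formula: 2A = Σ (x_i·y_{i+1} − x_{i+1}·y_i), indices taken mod 4.
Cross-terms: 39, 9, 79, 49  ⇒  Σ = 176
Area = |Σ|/2 = 88.

88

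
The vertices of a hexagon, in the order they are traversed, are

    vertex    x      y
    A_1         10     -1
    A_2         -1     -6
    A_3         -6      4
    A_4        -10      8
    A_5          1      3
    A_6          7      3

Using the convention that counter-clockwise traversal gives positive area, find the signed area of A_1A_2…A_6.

-101

Apply the surveyor's formula: 2A = Σ (x_i·y_{i+1} − x_{i+1}·y_i), indices taken mod 6.
A_1→A_2: (10)(-6) − (-1)(-1) = -61
A_2→A_3: (-1)(4) − (-6)(-6) = -40
A_3→A_4: (-6)(8) − (-10)(4) = -8
A_4→A_5: (-10)(3) − (1)(8) = -38
A_5→A_6: (1)(3) − (7)(3) = -18
A_6→A_1: (7)(-1) − (10)(3) = -37
Σ = -202
Signed area = Σ/2 = -101 (negative ⇒ clockwise traversal).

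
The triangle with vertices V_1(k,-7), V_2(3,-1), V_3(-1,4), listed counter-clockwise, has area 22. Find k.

Write out the shoelace sum; only the two edges meeting at V_1 involve k:
2·Area = [((-1)·(-7) − k·4) + (k·(-1) − 3·(-7))] + 11
       = -5·k + 39 = 44
⇒ k = -1.

-1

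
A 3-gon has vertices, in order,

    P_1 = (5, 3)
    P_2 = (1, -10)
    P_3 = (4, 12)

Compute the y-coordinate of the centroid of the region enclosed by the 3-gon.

Apply the surveyor's formula. First the cross-terms c_i = x_i·y_{i+1} − x_{i+1}·y_i:
  -53, 52, -48  ⇒  2A = -49, A = -24.5.
Then Σ (y_i + y_{i+1})·c_i = -245, so ȳ = -245 / (6·(-24.5)) = 5/3.

5/3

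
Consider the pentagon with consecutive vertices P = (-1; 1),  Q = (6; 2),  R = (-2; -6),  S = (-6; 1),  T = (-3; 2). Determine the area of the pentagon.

Σ = (-8) + (-32) + (-38) + (-9) + (-1) = -88
Area = |Σ|/2 = 44.

44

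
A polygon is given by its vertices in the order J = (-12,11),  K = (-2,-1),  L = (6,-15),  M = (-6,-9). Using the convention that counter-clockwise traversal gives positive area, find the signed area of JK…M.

Σ = (34) + (36) + (-144) + (-174) = -248
Signed area = Σ/2 = -124 (negative ⇒ clockwise traversal).

-124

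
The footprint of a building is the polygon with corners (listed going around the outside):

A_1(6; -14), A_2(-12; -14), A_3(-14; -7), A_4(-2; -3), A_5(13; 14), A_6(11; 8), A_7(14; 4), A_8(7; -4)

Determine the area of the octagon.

300.5

Apply the shoelace (surveyor's) formula: 2A = Σ (x_i·y_{i+1} − x_{i+1}·y_i), indices taken mod 8.
A_1→A_2: (6)(-14) − (-12)(-14) = -252
A_2→A_3: (-12)(-7) − (-14)(-14) = -112
A_3→A_4: (-14)(-3) − (-2)(-7) = 28
A_4→A_5: (-2)(14) − (13)(-3) = 11
A_5→A_6: (13)(8) − (11)(14) = -50
A_6→A_7: (11)(4) − (14)(8) = -68
A_7→A_8: (14)(-4) − (7)(4) = -84
A_8→A_1: (7)(-14) − (6)(-4) = -74
Σ = -601
Area = |Σ|/2 = 300.5.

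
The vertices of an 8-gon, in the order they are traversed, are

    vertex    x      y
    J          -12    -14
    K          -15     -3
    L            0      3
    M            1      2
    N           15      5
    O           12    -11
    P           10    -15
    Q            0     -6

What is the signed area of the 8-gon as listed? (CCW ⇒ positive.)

Apply the surveyor's formula: 2A = Σ (x_i·y_{i+1} − x_{i+1}·y_i), indices taken mod 8.
Cross-terms: -174, -45, -3, -25, -225, -70, -60, -72  ⇒  Σ = -674
Signed area = Σ/2 = -337 (negative ⇒ clockwise traversal).

-337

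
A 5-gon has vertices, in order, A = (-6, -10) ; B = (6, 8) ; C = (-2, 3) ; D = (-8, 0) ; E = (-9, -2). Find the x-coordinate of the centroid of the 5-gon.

Apply the shoelace (surveyor's) formula. First the cross-terms c_i = x_i·y_{i+1} − x_{i+1}·y_i:
  12, 34, 24, 16, 78  ⇒  2A = 164, A = 82.
Then Σ (x_i + x_{i+1})·c_i = -1546, so x̄ = -1546 / (6·82) = -773/246.

-773/246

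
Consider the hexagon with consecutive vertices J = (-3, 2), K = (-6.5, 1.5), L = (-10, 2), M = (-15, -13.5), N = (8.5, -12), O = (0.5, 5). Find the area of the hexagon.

Apply the shoelace (surveyor's) formula: 2A = Σ (x_i·y_{i+1} − x_{i+1}·y_i), indices taken mod 6.
Cross-terms: 8.5, 2, 165, 294.75, 48.5, 16  ⇒  Σ = 534.75
Area = |Σ|/2 = 267.375.

267.375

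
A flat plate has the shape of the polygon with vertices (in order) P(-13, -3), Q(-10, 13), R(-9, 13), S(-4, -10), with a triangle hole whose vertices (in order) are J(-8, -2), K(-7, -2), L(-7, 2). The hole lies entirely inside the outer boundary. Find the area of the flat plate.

92

Outer boundary:
Apply the surveyor's formula: 2A = Σ (x_i·y_{i+1} − x_{i+1}·y_i), indices taken mod 4.
Σ = (-199) + (-13) + (142) + (-118) = -188
Area = |Σ|/2 = 94.
Hole:
Apply the surveyor's formula: 2A = Σ (x_i·y_{i+1} − x_{i+1}·y_i), indices taken mod 3.
Σ = (2) + (-28) + (30) = 4
Area = |Σ|/2 = 2.
Net area = 94 − 2 = 92.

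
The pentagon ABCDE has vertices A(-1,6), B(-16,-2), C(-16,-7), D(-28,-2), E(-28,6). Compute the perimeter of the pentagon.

70

|AB| = √((-15)² + (-8)²) = √289 = 17
|BC| = √((0)² + (-5)²) = √25 = 5
|CD| = √((-12)² + (5)²) = √169 = 13
|DE| = √((0)² + (8)²) = √64 = 8
|EA| = √((27)² + (0)²) = √729 = 27
Perimeter = 17 + 5 + 13 + 8 + 27 = 70.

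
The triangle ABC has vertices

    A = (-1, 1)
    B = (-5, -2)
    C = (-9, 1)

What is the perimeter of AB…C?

18

|AB| = √((-4)² + (-3)²) = √25 = 5
|BC| = √((-4)² + (3)²) = √25 = 5
|CA| = √((8)² + (0)²) = √64 = 8
Perimeter = 5 + 5 + 8 = 18.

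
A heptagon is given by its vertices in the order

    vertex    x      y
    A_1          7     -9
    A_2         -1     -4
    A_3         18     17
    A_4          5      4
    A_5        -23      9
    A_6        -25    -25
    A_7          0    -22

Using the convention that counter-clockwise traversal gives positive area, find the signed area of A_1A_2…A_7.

823

Cross-terms: -37, 55, -13, 137, 800, 550, 154  ⇒  Σ = 1646
Signed area = Σ/2 = 823 (positive ⇒ counter-clockwise traversal).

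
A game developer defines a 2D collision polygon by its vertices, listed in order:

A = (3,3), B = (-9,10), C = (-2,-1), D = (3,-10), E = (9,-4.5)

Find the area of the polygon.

Apply the shoelace formula: 2A = Σ (x_i·y_{i+1} − x_{i+1}·y_i), indices taken mod 5.
A→B: (3)(10) − (-9)(3) = 57
B→C: (-9)(-1) − (-2)(10) = 29
C→D: (-2)(-10) − (3)(-1) = 23
D→E: (3)(-4.5) − (9)(-10) = 76.5
E→A: (9)(3) − (3)(-4.5) = 40.5
Σ = 226
Area = |Σ|/2 = 113.

113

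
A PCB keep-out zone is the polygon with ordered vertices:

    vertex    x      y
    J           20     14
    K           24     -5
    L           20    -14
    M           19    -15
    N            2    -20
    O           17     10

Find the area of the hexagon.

Apply the shoelace formula: 2A = Σ (x_i·y_{i+1} − x_{i+1}·y_i), indices taken mod 6.
J→K: (20)(-5) − (24)(14) = -436
K→L: (24)(-14) − (20)(-5) = -236
L→M: (20)(-15) − (19)(-14) = -34
M→N: (19)(-20) − (2)(-15) = -350
N→O: (2)(10) − (17)(-20) = 360
O→J: (17)(14) − (20)(10) = 38
Σ = -658
Area = |Σ|/2 = 329.

329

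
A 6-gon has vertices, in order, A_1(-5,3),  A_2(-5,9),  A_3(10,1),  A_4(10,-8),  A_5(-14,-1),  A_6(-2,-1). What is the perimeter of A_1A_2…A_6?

74

|A_1A_2| = √((0)² + (6)²) = √36 = 6
|A_2A_3| = √((15)² + (-8)²) = √289 = 17
|A_3A_4| = √((0)² + (-9)²) = √81 = 9
|A_4A_5| = √((-24)² + (7)²) = √625 = 25
|A_5A_6| = √((12)² + (0)²) = √144 = 12
|A_6A_1| = √((-3)² + (4)²) = √25 = 5
Perimeter = 6 + 17 + 9 + 25 + 12 + 5 = 74.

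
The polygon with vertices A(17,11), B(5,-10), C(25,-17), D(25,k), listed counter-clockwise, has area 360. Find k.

Write out the shoelace sum; only the two edges meeting at D involve k:
2·Area = [(25·k − 25·(-17)) + (25·11 − 17·k)] + -60
       = 8·k + 640 = 720
⇒ k = 10.

10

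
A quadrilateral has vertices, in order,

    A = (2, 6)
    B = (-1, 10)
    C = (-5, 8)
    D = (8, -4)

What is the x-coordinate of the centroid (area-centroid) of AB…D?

Apply the surveyor's formula. First the cross-terms c_i = x_i·y_{i+1} − x_{i+1}·y_i:
  26, 42, -44, 56  ⇒  2A = 80, A = 40.
Then Σ (x_i + x_{i+1})·c_i = 202, so x̄ = 202 / (6·40) = 101/120.

101/120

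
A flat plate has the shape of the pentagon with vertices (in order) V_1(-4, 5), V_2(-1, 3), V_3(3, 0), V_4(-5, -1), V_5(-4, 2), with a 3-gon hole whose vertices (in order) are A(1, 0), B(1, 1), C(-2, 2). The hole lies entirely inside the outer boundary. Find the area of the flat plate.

Outer boundary:
Apply the surveyor's formula: 2A = Σ (x_i·y_{i+1} − x_{i+1}·y_i), indices taken mod 5.
Σ = (-7) + (-9) + (-3) + (-14) + (-12) = -45
Area = |Σ|/2 = 22.5.
Hole:
Apply the shoelace (surveyor's) formula: 2A = Σ (x_i·y_{i+1} − x_{i+1}·y_i), indices taken mod 3.
A→B: (1)(1) − (1)(0) = 1
B→C: (1)(2) − (-2)(1) = 4
C→A: (-2)(0) − (1)(2) = -2
Σ = 3
Area = |Σ|/2 = 1.5.
Net area = 22.5 − 1.5 = 21.

21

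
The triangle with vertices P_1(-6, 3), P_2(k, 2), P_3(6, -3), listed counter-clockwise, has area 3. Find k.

The doubled signed area Σ (x_i y_{i+1} − x_{i+1} y_i) is linear in k.
With k=0 it equals -24; the coefficient of k is -6 (from the two edges through P_2).
So -6·k + -24 = 2·3 = 6 ⇒ k = -5.

-5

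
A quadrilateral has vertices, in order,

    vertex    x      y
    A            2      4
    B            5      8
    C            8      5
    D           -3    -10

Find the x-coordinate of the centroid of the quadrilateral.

Apply the surveyor's formula. First the cross-terms c_i = x_i·y_{i+1} − x_{i+1}·y_i:
  -4, -39, -65, 8  ⇒  2A = -100, A = -50.
Then Σ (x_i + x_{i+1})·c_i = -868, so x̄ = -868 / (6·(-50)) = 217/75.

217/75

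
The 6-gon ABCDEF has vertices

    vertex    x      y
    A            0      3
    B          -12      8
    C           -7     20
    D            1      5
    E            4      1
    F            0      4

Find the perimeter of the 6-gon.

|AB| = √((-12)² + (5)²) = √169 = 13
|BC| = √((5)² + (12)²) = √169 = 13
|CD| = √((8)² + (-15)²) = √289 = 17
|DE| = √((3)² + (-4)²) = √25 = 5
|EF| = √((-4)² + (3)²) = √25 = 5
|FA| = √((0)² + (-1)²) = √1 = 1
Perimeter = 13 + 13 + 17 + 5 + 5 + 1 = 54.

54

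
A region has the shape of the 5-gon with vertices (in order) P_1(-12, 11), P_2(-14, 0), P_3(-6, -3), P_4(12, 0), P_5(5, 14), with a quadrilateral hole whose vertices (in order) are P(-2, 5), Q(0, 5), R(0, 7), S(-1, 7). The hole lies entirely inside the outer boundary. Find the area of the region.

308.5

Outer boundary:
Apply the surveyor's formula: 2A = Σ (x_i·y_{i+1} − x_{i+1}·y_i), indices taken mod 5.
Cross-terms: 154, 42, 36, 168, 223  ⇒  Σ = 623
Area = |Σ|/2 = 311.5.
Hole:
Apply the surveyor's formula: 2A = Σ (x_i·y_{i+1} − x_{i+1}·y_i), indices taken mod 4.
P→Q: (-2)(5) − (0)(5) = -10
Q→R: (0)(7) − (0)(5) = 0
R→S: (0)(7) − (-1)(7) = 7
S→P: (-1)(5) − (-2)(7) = 9
Σ = 6
Area = |Σ|/2 = 3.
Net area = 311.5 − 3 = 308.5.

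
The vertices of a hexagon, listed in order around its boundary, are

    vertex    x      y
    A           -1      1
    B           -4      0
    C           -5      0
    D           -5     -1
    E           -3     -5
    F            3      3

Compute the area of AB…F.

21.5

Apply Gauss's area formula: 2A = Σ (x_i·y_{i+1} − x_{i+1}·y_i), indices taken mod 6.
A→B: (-1)(0) − (-4)(1) = 4
B→C: (-4)(0) − (-5)(0) = 0
C→D: (-5)(-1) − (-5)(0) = 5
D→E: (-5)(-5) − (-3)(-1) = 22
E→F: (-3)(3) − (3)(-5) = 6
F→A: (3)(1) − (-1)(3) = 6
Σ = 43
Area = |Σ|/2 = 21.5.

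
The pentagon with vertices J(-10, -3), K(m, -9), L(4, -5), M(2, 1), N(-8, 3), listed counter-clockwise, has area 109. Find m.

The doubled signed area Σ (x_i y_{i+1} − x_{i+1} y_i) is linear in m.
With m=0 it equals 208; the coefficient of m is -2 (from the two edges through K).
So -2·m + 208 = 2·109 = 218 ⇒ m = -5.

-5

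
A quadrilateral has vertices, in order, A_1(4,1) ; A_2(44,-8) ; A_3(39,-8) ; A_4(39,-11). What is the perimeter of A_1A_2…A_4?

|A_1A_2| = √((40)² + (-9)²) = √1681 = 41
|A_2A_3| = √((-5)² + (0)²) = √25 = 5
|A_3A_4| = √((0)² + (-3)²) = √9 = 3
|A_4A_1| = √((-35)² + (12)²) = √1369 = 37
Perimeter = 41 + 5 + 3 + 37 = 86.

86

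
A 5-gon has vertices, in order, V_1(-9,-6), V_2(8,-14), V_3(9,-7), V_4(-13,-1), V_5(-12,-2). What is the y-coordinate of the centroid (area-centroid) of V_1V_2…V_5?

Apply Gauss's area formula. First the cross-terms c_i = x_i·y_{i+1} − x_{i+1}·y_i:
  174, 70, -100, 14, 54  ⇒  2A = 212, A = 106.
Then Σ (y_i + y_{i+1})·c_i = -4624, so ȳ = -4624 / (6·106) = -1156/159.

-1156/159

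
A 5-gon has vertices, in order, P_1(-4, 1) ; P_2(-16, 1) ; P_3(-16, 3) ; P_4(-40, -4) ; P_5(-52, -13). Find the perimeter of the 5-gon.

|P_1P_2| = √((-12)² + (0)²) = √144 = 12
|P_2P_3| = √((0)² + (2)²) = √4 = 2
|P_3P_4| = √((-24)² + (-7)²) = √625 = 25
|P_4P_5| = √((-12)² + (-9)²) = √225 = 15
|P_5P_1| = √((48)² + (14)²) = √2500 = 50
Perimeter = 12 + 2 + 25 + 15 + 50 = 104.

104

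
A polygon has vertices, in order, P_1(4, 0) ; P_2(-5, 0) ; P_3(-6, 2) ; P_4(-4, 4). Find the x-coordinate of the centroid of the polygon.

-15/7

Apply Gauss's area formula. First the cross-terms c_i = x_i·y_{i+1} − x_{i+1}·y_i:
  0, -10, -16, -16  ⇒  2A = -42, A = -21.
Then Σ (x_i + x_{i+1})·c_i = 270, so x̄ = 270 / (6·(-21)) = -15/7.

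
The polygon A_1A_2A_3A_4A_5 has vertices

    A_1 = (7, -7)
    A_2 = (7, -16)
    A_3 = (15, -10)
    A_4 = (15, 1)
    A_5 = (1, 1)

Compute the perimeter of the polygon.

54

|A_1A_2| = √((0)² + (-9)²) = √81 = 9
|A_2A_3| = √((8)² + (6)²) = √100 = 10
|A_3A_4| = √((0)² + (11)²) = √121 = 11
|A_4A_5| = √((-14)² + (0)²) = √196 = 14
|A_5A_1| = √((6)² + (-8)²) = √100 = 10
Perimeter = 9 + 10 + 11 + 14 + 10 = 54.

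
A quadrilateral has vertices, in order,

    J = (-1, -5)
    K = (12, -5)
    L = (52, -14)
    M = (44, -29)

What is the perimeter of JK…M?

122

|JK| = √((13)² + (0)²) = √169 = 13
|KL| = √((40)² + (-9)²) = √1681 = 41
|LM| = √((-8)² + (-15)²) = √289 = 17
|MJ| = √((-45)² + (24)²) = √2601 = 51
Perimeter = 13 + 41 + 17 + 51 = 122.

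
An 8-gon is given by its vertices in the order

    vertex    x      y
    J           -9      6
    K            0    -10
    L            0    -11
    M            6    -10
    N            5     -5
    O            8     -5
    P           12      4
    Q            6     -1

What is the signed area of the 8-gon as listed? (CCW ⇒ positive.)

Apply the shoelace (surveyor's) formula: 2A = Σ (x_i·y_{i+1} − x_{i+1}·y_i), indices taken mod 8.
Σ = (90) + (0) + (66) + (20) + (15) + (92) + (-36) + (27) = 274
Signed area = Σ/2 = 137 (positive ⇒ counter-clockwise traversal).

137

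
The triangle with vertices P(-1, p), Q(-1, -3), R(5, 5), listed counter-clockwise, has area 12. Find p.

1

Write out the shoelace sum; only the two edges meeting at P involve p:
2·Area = [(5·p − (-1)·5) + ((-1)·(-3) − (-1)·p)] + 10
       = 6·p + 18 = 24
⇒ p = 1.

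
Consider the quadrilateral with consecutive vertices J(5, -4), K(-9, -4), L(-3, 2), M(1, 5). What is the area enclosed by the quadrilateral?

Σ = (-56) + (-30) + (-17) + (-29) = -132
Area = |Σ|/2 = 66.

66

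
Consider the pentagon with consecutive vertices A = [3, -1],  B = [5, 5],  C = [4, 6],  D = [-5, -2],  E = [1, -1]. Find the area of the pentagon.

Cross-terms: 20, 10, 22, 7, 2  ⇒  Σ = 61
Area = |Σ|/2 = 30.5.

30.5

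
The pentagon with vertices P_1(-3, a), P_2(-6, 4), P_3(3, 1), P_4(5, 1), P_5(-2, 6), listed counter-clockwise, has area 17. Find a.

4

The doubled signed area Σ (x_i y_{i+1} − x_{i+1} y_i) is linear in a.
With a=0 it equals 18; the coefficient of a is 4 (from the two edges through P_1).
So 4·a + 18 = 2·17 = 34 ⇒ a = 4.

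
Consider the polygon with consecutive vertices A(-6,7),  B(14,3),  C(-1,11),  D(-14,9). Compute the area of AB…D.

Apply the shoelace formula: 2A = Σ (x_i·y_{i+1} − x_{i+1}·y_i), indices taken mod 4.
A→B: (-6)(3) − (14)(7) = -116
B→C: (14)(11) − (-1)(3) = 157
C→D: (-1)(9) − (-14)(11) = 145
D→A: (-14)(7) − (-6)(9) = -44
Σ = 142
Area = |Σ|/2 = 71.

71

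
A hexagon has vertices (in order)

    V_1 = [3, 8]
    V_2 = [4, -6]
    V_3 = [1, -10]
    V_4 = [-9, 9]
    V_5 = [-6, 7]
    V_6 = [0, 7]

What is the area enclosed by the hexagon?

Apply Gauss's area formula: 2A = Σ (x_i·y_{i+1} − x_{i+1}·y_i), indices taken mod 6.
Σ = (-50) + (-34) + (-81) + (-9) + (-42) + (-21) = -237
Area = |Σ|/2 = 118.5.

118.5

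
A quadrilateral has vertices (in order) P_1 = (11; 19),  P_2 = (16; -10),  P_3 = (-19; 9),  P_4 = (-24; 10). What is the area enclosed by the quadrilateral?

500

Σ = (-414) + (-46) + (26) + (-566) = -1000
Area = |Σ|/2 = 500.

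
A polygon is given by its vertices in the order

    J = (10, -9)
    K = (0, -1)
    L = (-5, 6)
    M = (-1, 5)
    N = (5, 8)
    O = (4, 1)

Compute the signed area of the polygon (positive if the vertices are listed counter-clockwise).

Σ = (-10) + (-5) + (-19) + (-33) + (-27) + (-46) = -140
Signed area = Σ/2 = -70 (negative ⇒ clockwise traversal).

-70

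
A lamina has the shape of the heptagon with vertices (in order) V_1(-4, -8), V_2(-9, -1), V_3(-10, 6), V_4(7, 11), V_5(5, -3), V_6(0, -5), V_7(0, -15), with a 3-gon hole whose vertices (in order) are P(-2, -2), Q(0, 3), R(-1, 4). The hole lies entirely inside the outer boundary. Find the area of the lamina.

Outer boundary:
V_1→V_2: (-4)(-1) − (-9)(-8) = -68
V_2→V_3: (-9)(6) − (-10)(-1) = -64
V_3→V_4: (-10)(11) − (7)(6) = -152
V_4→V_5: (7)(-3) − (5)(11) = -76
V_5→V_6: (5)(-5) − (0)(-3) = -25
V_6→V_7: (0)(-15) − (0)(-5) = 0
V_7→V_1: (0)(-8) − (-4)(-15) = -60
Σ = -445
Area = |Σ|/2 = 222.5.
Hole:
Σ = (-6) + (3) + (10) = 7
Area = |Σ|/2 = 3.5.
Net area = 222.5 − 3.5 = 219.

219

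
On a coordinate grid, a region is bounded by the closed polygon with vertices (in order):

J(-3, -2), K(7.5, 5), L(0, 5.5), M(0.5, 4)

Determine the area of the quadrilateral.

24.75

Apply Gauss's area formula: 2A = Σ (x_i·y_{i+1} − x_{i+1}·y_i), indices taken mod 4.
J→K: (-3)(5) − (7.5)(-2) = 0
K→L: (7.5)(5.5) − (0)(5) = 41.25
L→M: (0)(4) − (0.5)(5.5) = -2.75
M→J: (0.5)(-2) − (-3)(4) = 11
Σ = 49.5
Area = |Σ|/2 = 24.75.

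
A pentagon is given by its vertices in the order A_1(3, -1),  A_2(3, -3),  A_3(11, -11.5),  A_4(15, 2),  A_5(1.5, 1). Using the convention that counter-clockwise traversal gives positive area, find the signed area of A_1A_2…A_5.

97.25

Apply the shoelace (surveyor's) formula: 2A = Σ (x_i·y_{i+1} − x_{i+1}·y_i), indices taken mod 5.
Σ = (-6) + (-1.5) + (194.5) + (12) + (-4.5) = 194.5
Signed area = Σ/2 = 97.25 (positive ⇒ counter-clockwise traversal).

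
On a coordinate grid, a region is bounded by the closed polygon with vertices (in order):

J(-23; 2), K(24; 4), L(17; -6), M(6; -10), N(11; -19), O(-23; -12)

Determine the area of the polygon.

J→K: (-23)(4) − (24)(2) = -140
K→L: (24)(-6) − (17)(4) = -212
L→M: (17)(-10) − (6)(-6) = -134
M→N: (6)(-19) − (11)(-10) = -4
N→O: (11)(-12) − (-23)(-19) = -569
O→J: (-23)(2) − (-23)(-12) = -322
Σ = -1381
Area = |Σ|/2 = 690.5.

690.5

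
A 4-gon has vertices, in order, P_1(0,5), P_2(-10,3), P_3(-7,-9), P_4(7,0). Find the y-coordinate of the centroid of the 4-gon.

-94/111

Apply the shoelace (surveyor's) formula. First the cross-terms c_i = x_i·y_{i+1} − x_{i+1}·y_i:
  50, 111, 63, 35  ⇒  2A = 259, A = 129.5.
Then Σ (y_i + y_{i+1})·c_i = -658, so ȳ = -658 / (6·129.5) = -94/111.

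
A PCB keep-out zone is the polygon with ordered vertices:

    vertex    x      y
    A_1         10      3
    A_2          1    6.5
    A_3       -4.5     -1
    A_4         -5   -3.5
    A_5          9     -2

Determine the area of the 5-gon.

94.75

Apply the shoelace (surveyor's) formula: 2A = Σ (x_i·y_{i+1} − x_{i+1}·y_i), indices taken mod 5.
Cross-terms: 62, 28.25, 10.75, 41.5, 47  ⇒  Σ = 189.5
Area = |Σ|/2 = 94.75.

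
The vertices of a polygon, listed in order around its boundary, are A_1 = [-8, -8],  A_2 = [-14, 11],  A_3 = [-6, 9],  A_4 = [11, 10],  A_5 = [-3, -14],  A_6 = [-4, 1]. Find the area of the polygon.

281

Σ = (-200) + (-60) + (-159) + (-124) + (-59) + (40) = -562
Area = |Σ|/2 = 281.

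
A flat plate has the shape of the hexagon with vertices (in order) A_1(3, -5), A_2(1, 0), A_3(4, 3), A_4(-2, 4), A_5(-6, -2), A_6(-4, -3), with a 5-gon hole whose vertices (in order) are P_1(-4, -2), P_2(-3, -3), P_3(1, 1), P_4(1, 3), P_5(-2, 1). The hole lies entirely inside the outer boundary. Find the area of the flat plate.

Outer boundary:
Apply the shoelace formula: 2A = Σ (x_i·y_{i+1} − x_{i+1}·y_i), indices taken mod 6.
A_1→A_2: (3)(0) − (1)(-5) = 5
A_2→A_3: (1)(3) − (4)(0) = 3
A_3→A_4: (4)(4) − (-2)(3) = 22
A_4→A_5: (-2)(-2) − (-6)(4) = 28
A_5→A_6: (-6)(-3) − (-4)(-2) = 10
A_6→A_1: (-4)(-5) − (3)(-3) = 29
Σ = 97
Area = |Σ|/2 = 48.5.
Hole:
Apply the surveyor's formula: 2A = Σ (x_i·y_{i+1} − x_{i+1}·y_i), indices taken mod 5.
Cross-terms: 6, 0, 2, 7, 8  ⇒  Σ = 23
Area = |Σ|/2 = 11.5.
Net area = 48.5 − 11.5 = 37.

37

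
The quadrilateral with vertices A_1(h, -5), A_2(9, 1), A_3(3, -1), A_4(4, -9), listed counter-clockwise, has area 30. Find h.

7

Write out the shoelace sum; only the two edges meeting at A_1 involve h:
2·Area = [(4·(-5) − h·(-9)) + (h·1 − 9·(-5))] + -35
       = 10·h + -10 = 60
⇒ h = 7.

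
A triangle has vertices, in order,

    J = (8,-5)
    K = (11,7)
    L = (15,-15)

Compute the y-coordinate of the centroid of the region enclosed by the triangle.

Apply the shoelace formula. First the cross-terms c_i = x_i·y_{i+1} − x_{i+1}·y_i:
  111, -270, 45  ⇒  2A = -114, A = -57.
Then Σ (y_i + y_{i+1})·c_i = 1482, so ȳ = 1482 / (6·(-57)) = -13/3.

-13/3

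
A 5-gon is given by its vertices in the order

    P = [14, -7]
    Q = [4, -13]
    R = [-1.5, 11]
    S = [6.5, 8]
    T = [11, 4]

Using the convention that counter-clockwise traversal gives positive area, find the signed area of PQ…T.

Apply the shoelace (surveyor's) formula: 2A = Σ (x_i·y_{i+1} − x_{i+1}·y_i), indices taken mod 5.
Σ = (-154) + (24.5) + (-83.5) + (-62) + (-133) = -408
Signed area = Σ/2 = -204 (negative ⇒ clockwise traversal).

-204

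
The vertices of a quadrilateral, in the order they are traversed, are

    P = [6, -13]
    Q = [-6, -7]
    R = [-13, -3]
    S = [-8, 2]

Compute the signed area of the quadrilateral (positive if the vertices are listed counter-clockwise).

-75.5

Σ = (-120) + (-73) + (-50) + (92) = -151
Signed area = Σ/2 = -75.5 (negative ⇒ clockwise traversal).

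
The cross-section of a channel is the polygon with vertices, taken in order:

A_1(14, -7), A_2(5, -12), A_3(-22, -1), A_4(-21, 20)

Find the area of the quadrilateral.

498

Apply the surveyor's formula: 2A = Σ (x_i·y_{i+1} − x_{i+1}·y_i), indices taken mod 4.
Cross-terms: -133, -269, -461, -133  ⇒  Σ = -996
Area = |Σ|/2 = 498.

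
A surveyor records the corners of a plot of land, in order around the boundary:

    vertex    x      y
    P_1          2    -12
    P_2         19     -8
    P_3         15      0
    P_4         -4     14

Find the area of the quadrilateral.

281

Apply the surveyor's formula: 2A = Σ (x_i·y_{i+1} − x_{i+1}·y_i), indices taken mod 4.
Σ = (212) + (120) + (210) + (20) = 562
Area = |Σ|/2 = 281.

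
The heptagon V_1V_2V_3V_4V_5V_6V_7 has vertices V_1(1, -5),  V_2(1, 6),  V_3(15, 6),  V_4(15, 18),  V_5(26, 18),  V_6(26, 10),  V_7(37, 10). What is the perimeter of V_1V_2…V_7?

106

|V_1V_2| = √((0)² + (11)²) = √121 = 11
|V_2V_3| = √((14)² + (0)²) = √196 = 14
|V_3V_4| = √((0)² + (12)²) = √144 = 12
|V_4V_5| = √((11)² + (0)²) = √121 = 11
|V_5V_6| = √((0)² + (-8)²) = √64 = 8
|V_6V_7| = √((11)² + (0)²) = √121 = 11
|V_7V_1| = √((-36)² + (-15)²) = √1521 = 39
Perimeter = 11 + 14 + 12 + 11 + 8 + 11 + 39 = 106.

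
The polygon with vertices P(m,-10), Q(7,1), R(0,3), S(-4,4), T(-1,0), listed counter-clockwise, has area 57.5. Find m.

Write out the shoelace sum; only the two edges meeting at P involve m:
2·Area = [((-1)·(-10) − m·0) + (m·1 − 7·(-10))] + 37
       = 1·m + 117 = 115
⇒ m = -2.

-2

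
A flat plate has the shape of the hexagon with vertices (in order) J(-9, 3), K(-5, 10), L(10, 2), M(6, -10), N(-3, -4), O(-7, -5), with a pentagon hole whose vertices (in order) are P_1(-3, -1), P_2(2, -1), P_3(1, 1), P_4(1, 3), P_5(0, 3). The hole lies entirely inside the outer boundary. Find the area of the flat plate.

204

Outer boundary:
J→K: (-9)(10) − (-5)(3) = -75
K→L: (-5)(2) − (10)(10) = -110
L→M: (10)(-10) − (6)(2) = -112
M→N: (6)(-4) − (-3)(-10) = -54
N→O: (-3)(-5) − (-7)(-4) = -13
O→J: (-7)(3) − (-9)(-5) = -66
Σ = -430
Area = |Σ|/2 = 215.
Hole:
Σ = (5) + (3) + (2) + (3) + (9) = 22
Area = |Σ|/2 = 11.
Net area = 215 − 11 = 204.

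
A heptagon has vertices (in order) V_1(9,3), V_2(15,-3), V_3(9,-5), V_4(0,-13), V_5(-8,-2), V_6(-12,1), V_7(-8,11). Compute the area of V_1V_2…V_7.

Apply the surveyor's formula: 2A = Σ (x_i·y_{i+1} − x_{i+1}·y_i), indices taken mod 7.
Σ = (-72) + (-48) + (-117) + (-104) + (-32) + (-124) + (-123) = -620
Area = |Σ|/2 = 310.

310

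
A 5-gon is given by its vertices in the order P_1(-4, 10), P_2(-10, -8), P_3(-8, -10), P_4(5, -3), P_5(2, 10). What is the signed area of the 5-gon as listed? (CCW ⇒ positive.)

Σ = (132) + (36) + (74) + (56) + (60) = 358
Signed area = Σ/2 = 179 (positive ⇒ counter-clockwise traversal).

179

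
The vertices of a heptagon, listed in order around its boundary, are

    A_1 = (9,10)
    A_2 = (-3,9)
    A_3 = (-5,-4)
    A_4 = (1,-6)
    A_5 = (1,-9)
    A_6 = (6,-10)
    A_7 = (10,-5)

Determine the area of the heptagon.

229

Σ = (111) + (57) + (34) + (-3) + (44) + (70) + (145) = 458
Area = |Σ|/2 = 229.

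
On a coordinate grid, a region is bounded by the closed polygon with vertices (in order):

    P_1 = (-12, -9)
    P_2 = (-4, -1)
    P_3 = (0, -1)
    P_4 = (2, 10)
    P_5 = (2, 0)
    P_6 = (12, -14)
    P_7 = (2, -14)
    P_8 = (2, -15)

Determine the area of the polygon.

203

Cross-terms: -24, 4, 2, -20, -28, -140, -2, -198  ⇒  Σ = -406
Area = |Σ|/2 = 203.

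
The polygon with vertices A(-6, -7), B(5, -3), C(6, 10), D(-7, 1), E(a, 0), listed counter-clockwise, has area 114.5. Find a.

-4

The doubled signed area Σ (x_i y_{i+1} − x_{i+1} y_i) is linear in a.
With a=0 it equals 197; the coefficient of a is -8 (from the two edges through E).
So -8·a + 197 = 2·114.5 = 229 ⇒ a = -4.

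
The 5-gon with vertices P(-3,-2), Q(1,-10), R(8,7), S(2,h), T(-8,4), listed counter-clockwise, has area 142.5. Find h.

The doubled signed area Σ (x_i y_{i+1} − x_{i+1} y_i) is linear in h.
With h=0 it equals 141; the coefficient of h is 16 (from the two edges through S).
So 16·h + 141 = 2·142.5 = 285 ⇒ h = 9.

9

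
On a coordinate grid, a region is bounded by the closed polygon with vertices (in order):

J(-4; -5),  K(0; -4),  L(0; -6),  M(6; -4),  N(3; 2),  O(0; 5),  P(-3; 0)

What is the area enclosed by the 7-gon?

60.5

Apply the shoelace formula: 2A = Σ (x_i·y_{i+1} − x_{i+1}·y_i), indices taken mod 7.
Cross-terms: 16, 0, 36, 24, 15, 15, 15  ⇒  Σ = 121
Area = |Σ|/2 = 60.5.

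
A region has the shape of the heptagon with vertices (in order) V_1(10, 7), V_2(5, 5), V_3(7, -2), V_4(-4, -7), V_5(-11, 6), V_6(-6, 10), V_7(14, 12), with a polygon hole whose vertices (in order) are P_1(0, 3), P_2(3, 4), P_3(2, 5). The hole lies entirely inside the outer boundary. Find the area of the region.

246

Outer boundary:
Apply the shoelace (surveyor's) formula: 2A = Σ (x_i·y_{i+1} − x_{i+1}·y_i), indices taken mod 7.
Σ = (15) + (-45) + (-57) + (-101) + (-74) + (-212) + (-22) = -496
Area = |Σ|/2 = 248.
Hole:
Apply the shoelace formula: 2A = Σ (x_i·y_{i+1} − x_{i+1}·y_i), indices taken mod 3.
Σ = (-9) + (7) + (6) = 4
Area = |Σ|/2 = 2.
Net area = 248 − 2 = 246.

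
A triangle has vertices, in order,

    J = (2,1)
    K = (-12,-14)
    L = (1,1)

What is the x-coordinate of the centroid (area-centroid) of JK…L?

-3

Apply the shoelace (surveyor's) formula. First the cross-terms c_i = x_i·y_{i+1} − x_{i+1}·y_i:
  -16, 2, -1  ⇒  2A = -15, A = -7.5.
Then Σ (x_i + x_{i+1})·c_i = 135, so x̄ = 135 / (6·(-7.5)) = -3.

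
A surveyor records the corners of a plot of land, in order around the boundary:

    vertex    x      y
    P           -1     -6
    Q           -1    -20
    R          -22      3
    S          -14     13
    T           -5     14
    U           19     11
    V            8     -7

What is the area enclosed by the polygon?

Apply the shoelace (surveyor's) formula: 2A = Σ (x_i·y_{i+1} − x_{i+1}·y_i), indices taken mod 7.
Σ = (14) + (-443) + (-244) + (-131) + (-321) + (-221) + (-55) = -1401
Area = |Σ|/2 = 700.5.

700.5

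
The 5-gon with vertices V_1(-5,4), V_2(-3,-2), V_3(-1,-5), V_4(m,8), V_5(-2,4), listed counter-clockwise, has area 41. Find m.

3

Write out the shoelace sum; only the two edges meeting at V_4 involve m:
2·Area = [((-1)·8 − m·(-5)) + (m·4 − (-2)·8)] + 47
       = 9·m + 55 = 82
⇒ m = 3.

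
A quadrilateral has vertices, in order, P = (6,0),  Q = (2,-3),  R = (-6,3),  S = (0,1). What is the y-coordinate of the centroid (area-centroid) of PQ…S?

Apply the shoelace formula. First the cross-terms c_i = x_i·y_{i+1} − x_{i+1}·y_i:
  -18, -12, -6, -6  ⇒  2A = -42, A = -21.
Then Σ (y_i + y_{i+1})·c_i = 24, so ȳ = 24 / (6·(-21)) = -4/21.

-4/21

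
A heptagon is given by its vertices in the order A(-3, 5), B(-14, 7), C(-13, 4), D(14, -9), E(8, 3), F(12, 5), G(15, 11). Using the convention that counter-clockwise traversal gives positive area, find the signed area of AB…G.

Apply the surveyor's formula: 2A = Σ (x_i·y_{i+1} − x_{i+1}·y_i), indices taken mod 7.
Σ = (49) + (35) + (61) + (114) + (4) + (57) + (108) = 428
Signed area = Σ/2 = 214 (positive ⇒ counter-clockwise traversal).

214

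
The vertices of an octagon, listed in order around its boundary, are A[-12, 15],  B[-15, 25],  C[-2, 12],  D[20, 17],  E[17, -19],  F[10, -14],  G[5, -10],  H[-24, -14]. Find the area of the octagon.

Cross-terms: -75, -130, -274, -669, -48, -30, -310, -528  ⇒  Σ = -2064
Area = |Σ|/2 = 1032.

1032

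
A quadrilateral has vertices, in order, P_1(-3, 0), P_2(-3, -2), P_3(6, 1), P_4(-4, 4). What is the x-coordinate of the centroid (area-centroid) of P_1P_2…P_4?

Apply the shoelace formula. First the cross-terms c_i = x_i·y_{i+1} − x_{i+1}·y_i:
  6, 9, 28, 12  ⇒  2A = 55, A = 27.5.
Then Σ (x_i + x_{i+1})·c_i = -37, so x̄ = -37 / (6·27.5) = -37/165.

-37/165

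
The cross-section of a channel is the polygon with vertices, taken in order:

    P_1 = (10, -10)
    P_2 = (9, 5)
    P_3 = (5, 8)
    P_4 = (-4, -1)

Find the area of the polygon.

Apply the shoelace (surveyor's) formula: 2A = Σ (x_i·y_{i+1} − x_{i+1}·y_i), indices taken mod 4.
Σ = (140) + (47) + (27) + (50) = 264
Area = |Σ|/2 = 132.

132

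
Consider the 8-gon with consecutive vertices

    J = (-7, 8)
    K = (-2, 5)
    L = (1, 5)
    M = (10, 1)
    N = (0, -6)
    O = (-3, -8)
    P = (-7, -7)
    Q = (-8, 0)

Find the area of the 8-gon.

158

Σ = (-19) + (-15) + (-49) + (-60) + (-18) + (-35) + (-56) + (-64) = -316
Area = |Σ|/2 = 158.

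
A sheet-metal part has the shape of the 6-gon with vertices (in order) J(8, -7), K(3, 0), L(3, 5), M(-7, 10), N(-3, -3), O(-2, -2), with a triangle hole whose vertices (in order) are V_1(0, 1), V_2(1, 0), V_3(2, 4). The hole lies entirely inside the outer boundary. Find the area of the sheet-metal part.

Outer boundary:
Apply the shoelace (surveyor's) formula: 2A = Σ (x_i·y_{i+1} − x_{i+1}·y_i), indices taken mod 6.
J→K: (8)(0) − (3)(-7) = 21
K→L: (3)(5) − (3)(0) = 15
L→M: (3)(10) − (-7)(5) = 65
M→N: (-7)(-3) − (-3)(10) = 51
N→O: (-3)(-2) − (-2)(-3) = 0
O→J: (-2)(-7) − (8)(-2) = 30
Σ = 182
Area = |Σ|/2 = 91.
Hole:
V_1→V_2: (0)(0) − (1)(1) = -1
V_2→V_3: (1)(4) − (2)(0) = 4
V_3→V_1: (2)(1) − (0)(4) = 2
Σ = 5
Area = |Σ|/2 = 2.5.
Net area = 91 − 2.5 = 88.5.

88.5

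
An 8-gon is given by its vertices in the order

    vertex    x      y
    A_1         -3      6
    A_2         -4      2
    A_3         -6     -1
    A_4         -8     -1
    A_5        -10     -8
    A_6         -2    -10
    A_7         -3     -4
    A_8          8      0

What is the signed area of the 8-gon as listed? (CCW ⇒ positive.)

Apply the shoelace formula: 2A = Σ (x_i·y_{i+1} − x_{i+1}·y_i), indices taken mod 8.
Σ = (18) + (16) + (-2) + (54) + (84) + (-22) + (32) + (48) = 228
Signed area = Σ/2 = 114 (positive ⇒ counter-clockwise traversal).

114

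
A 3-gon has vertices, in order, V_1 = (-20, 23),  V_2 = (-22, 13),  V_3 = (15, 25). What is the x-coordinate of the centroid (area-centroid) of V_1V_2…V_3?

Apply Gauss's area formula. First the cross-terms c_i = x_i·y_{i+1} − x_{i+1}·y_i:
  246, -745, 845  ⇒  2A = 346, A = 173.
Then Σ (x_i + x_{i+1})·c_i = -9342, so x̄ = -9342 / (6·173) = -9.

-9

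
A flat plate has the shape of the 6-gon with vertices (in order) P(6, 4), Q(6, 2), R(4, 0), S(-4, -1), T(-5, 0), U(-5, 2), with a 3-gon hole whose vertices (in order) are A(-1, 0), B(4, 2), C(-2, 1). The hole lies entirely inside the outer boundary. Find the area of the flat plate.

Outer boundary:
Apply the shoelace (surveyor's) formula: 2A = Σ (x_i·y_{i+1} − x_{i+1}·y_i), indices taken mod 6.
Σ = (-12) + (-8) + (-4) + (-5) + (-10) + (-32) = -71
Area = |Σ|/2 = 35.5.
Hole:
Apply the shoelace formula: 2A = Σ (x_i·y_{i+1} − x_{i+1}·y_i), indices taken mod 3.
Cross-terms: -2, 8, 1  ⇒  Σ = 7
Area = |Σ|/2 = 3.5.
Net area = 35.5 − 3.5 = 32.

32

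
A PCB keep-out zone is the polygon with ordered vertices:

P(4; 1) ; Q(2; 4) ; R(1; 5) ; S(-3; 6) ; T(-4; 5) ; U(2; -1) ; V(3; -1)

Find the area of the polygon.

Σ = (14) + (6) + (21) + (9) + (-6) + (1) + (7) = 52
Area = |Σ|/2 = 26.

26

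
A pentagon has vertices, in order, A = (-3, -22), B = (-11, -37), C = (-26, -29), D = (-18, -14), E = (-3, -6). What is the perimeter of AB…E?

|AB| = √((-8)² + (-15)²) = √289 = 17
|BC| = √((-15)² + (8)²) = √289 = 17
|CD| = √((8)² + (15)²) = √289 = 17
|DE| = √((15)² + (8)²) = √289 = 17
|EA| = √((0)² + (-16)²) = √256 = 16
Perimeter = 17 + 17 + 17 + 17 + 16 = 84.

84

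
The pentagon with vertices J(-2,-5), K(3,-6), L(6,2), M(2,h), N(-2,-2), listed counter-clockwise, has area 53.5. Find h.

The doubled signed area Σ (x_i y_{i+1} − x_{i+1} y_i) is linear in h.
With h=0 it equals 67; the coefficient of h is 8 (from the two edges through M).
So 8·h + 67 = 2·53.5 = 107 ⇒ h = 5.

5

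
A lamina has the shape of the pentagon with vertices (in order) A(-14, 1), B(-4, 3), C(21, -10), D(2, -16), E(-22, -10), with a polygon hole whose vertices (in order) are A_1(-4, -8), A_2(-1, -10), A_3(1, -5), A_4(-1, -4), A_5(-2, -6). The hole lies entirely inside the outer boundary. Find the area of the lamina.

Outer boundary:
A→B: (-14)(3) − (-4)(1) = -38
B→C: (-4)(-10) − (21)(3) = -23
C→D: (21)(-16) − (2)(-10) = -316
D→E: (2)(-10) − (-22)(-16) = -372
E→A: (-22)(1) − (-14)(-10) = -162
Σ = -911
Area = |Σ|/2 = 455.5.
Hole:
Σ = (32) + (15) + (-9) + (-2) + (-8) = 28
Area = |Σ|/2 = 14.
Net area = 455.5 − 14 = 441.5.

441.5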